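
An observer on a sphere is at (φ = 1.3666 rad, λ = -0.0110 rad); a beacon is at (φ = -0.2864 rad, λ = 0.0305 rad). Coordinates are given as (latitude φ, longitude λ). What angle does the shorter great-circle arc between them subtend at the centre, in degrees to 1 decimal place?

Let φ₁ = 1.3666 rad, φ₂ = -0.2864 rad, and Δλ = 0.0415 rad.
Haversine: a = sin²(Δφ/2) + cos φ₁ cos φ₂ sin²(Δλ/2) = 0.5411 + (0.2028)(0.9593)(0.0004) = 0.54114.
Central angle c = 2·arcsin(√a) = 1.65317 rad.
So the angular separation is 94.7°.

94.7°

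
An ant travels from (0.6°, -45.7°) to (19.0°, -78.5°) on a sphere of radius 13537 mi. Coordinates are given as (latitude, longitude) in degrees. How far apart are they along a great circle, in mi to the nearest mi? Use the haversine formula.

8753 mi

Let φ₁ = 0.0105 rad, φ₂ = 0.3316 rad, and Δλ = -0.5725 rad.
Haversine: a = sin²(Δφ/2) + cos φ₁ cos φ₂ sin²(Δλ/2) = 0.0256 + (0.9999)(0.9455)(0.0797) = 0.10093.
Central angle c = 2·arcsin(√a) = 0.64660 rad.
Distance = R·c = 13537 × 0.6466 ≈ 8753 mi.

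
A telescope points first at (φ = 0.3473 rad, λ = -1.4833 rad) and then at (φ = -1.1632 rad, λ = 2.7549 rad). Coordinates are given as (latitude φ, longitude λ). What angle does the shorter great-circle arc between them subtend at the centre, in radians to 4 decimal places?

2.0745 rad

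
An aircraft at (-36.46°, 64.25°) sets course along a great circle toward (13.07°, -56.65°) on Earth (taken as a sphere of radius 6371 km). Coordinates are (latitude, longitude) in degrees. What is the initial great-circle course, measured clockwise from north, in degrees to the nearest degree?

262°

With φ₁ = -0.6363, φ₂ = 0.2281, Δλ = -2.1101 rad, the forward-azimuth formula gives
θ = atan2( sin Δλ cos φ₂ , cos φ₁ sin φ₂ − sin φ₁ cos φ₂ cos Δλ ) = atan2(-0.8358, -0.1154) = -97.86°.
Adding 360° brings this into [0°, 360°): 262°.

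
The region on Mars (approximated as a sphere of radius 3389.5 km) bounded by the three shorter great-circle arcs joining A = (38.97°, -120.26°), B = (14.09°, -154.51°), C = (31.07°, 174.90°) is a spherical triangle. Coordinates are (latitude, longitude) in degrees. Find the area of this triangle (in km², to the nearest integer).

2400722 km²

Side lengths (central angles): a = 0.5721, b = 0.9176, c = 0.6818 rad; semiperimeter s = 1.0858.
By l'Huilier's theorem, tan(E/4) = √[tan(s/2) tan((s−a)/2) tan((s−b)/2) tan((s−c)/2)], giving spherical excess E = 0.2090 rad.
Area = E·R² = 0.2090 × (3389.5)² ≈ 2400722 km².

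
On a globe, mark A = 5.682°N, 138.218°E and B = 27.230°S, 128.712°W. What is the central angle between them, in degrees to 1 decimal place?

95.3°

Let φ₁ = 0.0992 rad, φ₂ = -0.4753 rad, and Δλ = 1.6244 rad.
Haversine: a = sin²(Δφ/2) + cos φ₁ cos φ₂ sin²(Δλ/2) = 0.0802 + (0.9951)(0.8892)(0.5268) = 0.54634.
Central angle c = 2·arcsin(√a) = 1.66362 rad.
So the angular separation is 95.3°.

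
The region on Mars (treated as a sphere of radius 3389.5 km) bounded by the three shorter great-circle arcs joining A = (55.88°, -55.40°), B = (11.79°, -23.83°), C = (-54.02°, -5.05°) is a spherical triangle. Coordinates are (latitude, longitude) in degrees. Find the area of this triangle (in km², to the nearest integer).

Side lengths (central angles): a = 1.1819, b = 2.0484, c = 0.8802 rad; semiperimeter s = 2.0553.
By l'Huilier's theorem, tan(E/4) = √[tan(s/2) tan((s−a)/2) tan((s−b)/2) tan((s−c)/2)], giving spherical excess E = 0.1682 rad.
Area = E·R² = 0.1682 × (3389.5)² ≈ 1932211 km².

1932211 km²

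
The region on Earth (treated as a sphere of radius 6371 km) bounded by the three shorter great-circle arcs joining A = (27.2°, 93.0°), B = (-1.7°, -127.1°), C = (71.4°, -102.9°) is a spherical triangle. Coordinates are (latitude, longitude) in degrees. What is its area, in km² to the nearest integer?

Side lengths (central angles): a = 1.3050, b = 1.4097, c = 2.3373 rad; semiperimeter s = 2.5260.
By l'Huilier's theorem, tan(E/4) = √[tan(s/2) tan((s−a)/2) tan((s−b)/2) tan((s−c)/2)], giving spherical excess E = 1.3844 rad.
Area = E·R² = 1.3844 × (6371)² ≈ 56192838 km².

56192838 km²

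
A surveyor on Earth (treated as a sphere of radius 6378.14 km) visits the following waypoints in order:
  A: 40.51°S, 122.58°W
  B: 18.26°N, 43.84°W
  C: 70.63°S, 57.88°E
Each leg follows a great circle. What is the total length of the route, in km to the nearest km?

Leg A→B: central angle 1.6334 rad, distance 10418.0 km.
Leg B→C: central angle 1.9386 rad, distance 12364.7 km.
Total: 10418.0 + 12364.7 ≈ 22783 km.

22783 km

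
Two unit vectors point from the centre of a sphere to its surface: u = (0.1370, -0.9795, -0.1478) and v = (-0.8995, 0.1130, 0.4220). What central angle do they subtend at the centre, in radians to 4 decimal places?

u·v = -0.2963; |u| = 1.0000, |v| = 1.0000.
cos θ = (u·v)/(|u||v|) = -0.2963, so θ = 1.8716 rad.

1.8716 rad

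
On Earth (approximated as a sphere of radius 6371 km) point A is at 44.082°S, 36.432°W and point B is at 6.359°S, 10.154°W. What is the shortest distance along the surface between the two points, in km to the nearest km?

4912 km

Let φ₁ = -0.7694 rad, φ₂ = -0.1110 rad, and Δλ = 0.4586 rad.
cos c = sin φ₁ sin φ₂ + cos φ₁ cos φ₂ cos Δλ = (-0.6957)(-0.1108) + (0.7183)(0.9938)(0.8967) = 0.71720,
so c = arccos(0.71720) = 0.77102 rad.
Distance = R·c = 6371 × 0.7710 ≈ 4912 km.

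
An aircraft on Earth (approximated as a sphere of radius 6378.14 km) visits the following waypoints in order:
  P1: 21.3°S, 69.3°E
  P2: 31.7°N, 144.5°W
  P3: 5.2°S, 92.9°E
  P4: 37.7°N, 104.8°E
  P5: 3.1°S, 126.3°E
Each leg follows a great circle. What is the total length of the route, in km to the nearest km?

39870 km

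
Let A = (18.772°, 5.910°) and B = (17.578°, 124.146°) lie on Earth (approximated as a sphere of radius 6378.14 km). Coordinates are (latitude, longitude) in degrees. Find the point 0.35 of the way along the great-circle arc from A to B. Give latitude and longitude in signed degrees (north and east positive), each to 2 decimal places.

31.36°, 46.06°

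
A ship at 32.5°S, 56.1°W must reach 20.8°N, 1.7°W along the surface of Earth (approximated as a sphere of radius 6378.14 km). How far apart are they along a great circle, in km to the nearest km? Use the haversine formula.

In radians: φ₁ = -0.5672, φ₂ = 0.3630, Δλ = 54.400° = 0.9495 rad.
Haversine: a = sin²(Δφ/2) + cos φ₁ cos φ₂ sin²(Δλ/2) = 0.2012 + (0.8434)(0.9348)(0.2089) = 0.36592.
Central angle c = 2·arcsin(√a) = 1.29931 rad.
Distance = R·c = 6378.14 × 1.2993 ≈ 8287 km.

8287 km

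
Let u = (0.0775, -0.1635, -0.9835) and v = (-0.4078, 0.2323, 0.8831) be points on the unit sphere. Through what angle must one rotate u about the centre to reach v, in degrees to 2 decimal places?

u·v = -0.9381; |u| = 1.0000, |v| = 1.0001.
cos θ = (u·v)/(|u||v|) = -0.9380, so θ = 159.73°.

159.73°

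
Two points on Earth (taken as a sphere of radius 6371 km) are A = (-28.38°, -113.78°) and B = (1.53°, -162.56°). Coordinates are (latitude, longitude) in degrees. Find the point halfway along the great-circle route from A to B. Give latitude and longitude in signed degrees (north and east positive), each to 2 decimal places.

-14.68°, -139.83°

Central angle δ = 0.9681 rad. Interpolating on the sphere with fraction f = 0.5:
P = [sin((1−f)δ)·A + sin(fδ)·B] / sin δ = 0.5649·A + 0.5649·B in Cartesian coordinates,
giving P = (-0.7391, -0.6241, -0.2534), i.e. latitude -14.68°, longitude -139.83°.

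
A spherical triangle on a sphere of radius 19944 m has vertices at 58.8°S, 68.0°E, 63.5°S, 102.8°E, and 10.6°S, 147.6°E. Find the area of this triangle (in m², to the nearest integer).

47310790 m²

Side lengths (central angles): a = 1.0749, b = 1.3189, c = 0.3001 rad; semiperimeter s = 1.3469.
By l'Huilier's theorem, tan(E/4) = √[tan(s/2) tan((s−a)/2) tan((s−b)/2) tan((s−c)/2)], giving spherical excess E = 0.1189 rad.
Area = E·R² = 0.1189 × (19944)² ≈ 47310790 m².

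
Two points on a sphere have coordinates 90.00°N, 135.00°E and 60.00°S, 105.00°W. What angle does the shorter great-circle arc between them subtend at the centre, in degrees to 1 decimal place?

With latitudes φ₁ = 90.000°, φ₂ = -60.000° and longitude difference Δλ = 120.000°:
cos c = sin φ₁ sin φ₂ + cos φ₁ cos φ₂ cos Δλ = (1.0000)(-0.8660) + (0.0000)(0.5000)(-0.5000) = -0.86603,
so c = arccos(-0.86603) = 2.61799 rad.
So the angular separation is 150.0°.

150.0°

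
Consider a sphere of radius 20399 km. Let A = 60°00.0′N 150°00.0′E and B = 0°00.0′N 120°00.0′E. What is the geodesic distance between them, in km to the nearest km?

Let φ₁ = 1.0472 rad, φ₂ = 0.0000 rad, and Δλ = -0.5236 rad.
cos c = sin φ₁ sin φ₂ + cos φ₁ cos φ₂ cos Δλ = (0.8660)(0.0000) + (0.5000)(1.0000)(0.8660) = 0.43301,
so c = arccos(0.43301) = 1.12296 rad.
Distance = R·c = 20399 × 1.1230 ≈ 22907 km.

22907 km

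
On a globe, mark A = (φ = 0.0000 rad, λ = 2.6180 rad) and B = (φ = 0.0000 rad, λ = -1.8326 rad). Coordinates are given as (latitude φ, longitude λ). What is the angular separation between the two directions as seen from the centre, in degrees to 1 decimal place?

With latitudes φ₁ = 0.000°, φ₂ = 0.000° and longitude difference Δλ = 104.999°:
Haversine: a = sin²(Δφ/2) + cos φ₁ cos φ₂ sin²(Δλ/2) = 0.0000 + (1.0000)(1.0000)(0.6294) = 0.62940.
Central angle c = 2·arcsin(√a) = 1.83259 rad.
So the angular separation is 105.0°.

105.0°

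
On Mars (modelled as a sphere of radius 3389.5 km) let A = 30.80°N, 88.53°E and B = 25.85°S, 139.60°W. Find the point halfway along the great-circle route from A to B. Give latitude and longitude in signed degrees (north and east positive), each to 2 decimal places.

6.04°, 157.45°

The central angle between A and B is δ = 2.4027 rad.
With f = 0.5, the slerp weights are sin((1−f)δ)/sin δ = 1.3846 and sin(fδ)/sin δ = 1.3846.
Weighted sum of the unit vectors: (1.3846)·(0.0220,0.8587,0.5120) + (1.3846)·(-0.6853,-0.5833,-0.4360) = (-0.9184, 0.3813, 0.1053).
Converting back: φ = atan2(z, √(x²+y²)) = 6.04°, λ = atan2(y, x) = 157.45°.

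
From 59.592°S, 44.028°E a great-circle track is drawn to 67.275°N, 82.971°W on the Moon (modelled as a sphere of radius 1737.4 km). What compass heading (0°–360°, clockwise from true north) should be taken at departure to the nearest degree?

311°

With φ₁ = -1.0401, φ₂ = 1.1742, Δλ = -2.2166 rad, the forward-azimuth formula gives
θ = atan2( sin Δλ cos φ₂ , cos φ₁ sin φ₂ − sin φ₁ cos φ₂ cos Δλ ) = atan2(-0.3085, 0.2664) = -49.19°.
Adding 360° brings this into [0°, 360°): 311°.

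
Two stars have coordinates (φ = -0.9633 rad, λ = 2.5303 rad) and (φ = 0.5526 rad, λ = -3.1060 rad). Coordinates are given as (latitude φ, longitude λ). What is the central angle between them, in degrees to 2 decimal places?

With latitudes φ₁ = -55.193°, φ₂ = 31.662° and longitude difference Δλ = 37.064°:
cos c = sin φ₁ sin φ₂ + cos φ₁ cos φ₂ cos Δλ = (-0.8211)(0.5249) + (0.5708)(0.8512)(0.7980) = -0.04329,
so c = arccos(-0.04329) = 1.61410 rad.
So the angular separation is 92.48°.

92.48°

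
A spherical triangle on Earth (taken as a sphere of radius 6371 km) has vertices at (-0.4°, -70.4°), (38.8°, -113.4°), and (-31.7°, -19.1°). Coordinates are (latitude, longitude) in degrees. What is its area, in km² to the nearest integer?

6649455 km²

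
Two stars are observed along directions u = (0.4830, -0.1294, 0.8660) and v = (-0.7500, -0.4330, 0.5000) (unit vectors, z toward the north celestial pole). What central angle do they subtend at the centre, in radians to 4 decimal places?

1.4437 rad

u·v = 0.1268; |u| = 1.0000, |v| = 1.0000.
cos θ = (u·v)/(|u||v|) = 0.1268, so θ = 1.4437 rad.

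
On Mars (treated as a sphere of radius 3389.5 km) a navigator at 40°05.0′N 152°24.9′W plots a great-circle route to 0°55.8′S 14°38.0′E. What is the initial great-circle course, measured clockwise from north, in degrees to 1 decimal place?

20.0°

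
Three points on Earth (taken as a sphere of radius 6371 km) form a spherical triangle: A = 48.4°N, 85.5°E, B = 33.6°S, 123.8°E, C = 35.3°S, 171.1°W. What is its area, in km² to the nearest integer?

38874995 km²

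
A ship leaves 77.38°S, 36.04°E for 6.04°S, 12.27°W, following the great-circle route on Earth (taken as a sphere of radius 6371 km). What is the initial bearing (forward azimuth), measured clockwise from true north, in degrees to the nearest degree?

With φ₁ = -1.3505, φ₂ = -0.1054, Δλ = -0.8432 rad, the forward-azimuth formula gives
θ = atan2( sin Δλ cos φ₂ , cos φ₁ sin φ₂ − sin φ₁ cos φ₂ cos Δλ ) = atan2(-0.7426, 0.6224) = -50.03°.
Adding 360° brings this into [0°, 360°): 310°.

310°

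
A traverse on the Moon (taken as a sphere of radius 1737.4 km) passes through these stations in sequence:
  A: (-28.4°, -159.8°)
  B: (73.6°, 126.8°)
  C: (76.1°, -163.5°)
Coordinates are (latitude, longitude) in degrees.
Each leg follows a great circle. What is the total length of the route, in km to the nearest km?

Leg A→B: central angle 1.9663 rad, distance 3416.3 km.
Leg B→C: central angle 0.3020 rad, distance 524.6 km.
Total: 3416.3 + 524.6 ≈ 3941 km.

3941 km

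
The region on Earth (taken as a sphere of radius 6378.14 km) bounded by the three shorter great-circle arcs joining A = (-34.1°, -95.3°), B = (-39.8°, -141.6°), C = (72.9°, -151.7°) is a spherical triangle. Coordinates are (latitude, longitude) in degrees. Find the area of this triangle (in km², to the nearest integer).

Side lengths (central angles): a = 1.9708, b = 1.9835, c = 0.6462 rad; semiperimeter s = 2.3002.
By l'Huilier's theorem, tan(E/4) = √[tan(s/2) tan((s−a)/2) tan((s−b)/2) tan((s−c)/2)], giving spherical excess E = 0.9948 rad.
Area = E·R² = 0.9948 × (6378.14)² ≈ 40469395 km².

40469395 km²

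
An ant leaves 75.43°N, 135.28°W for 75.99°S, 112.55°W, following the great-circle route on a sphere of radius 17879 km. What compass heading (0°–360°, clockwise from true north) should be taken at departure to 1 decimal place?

168.5°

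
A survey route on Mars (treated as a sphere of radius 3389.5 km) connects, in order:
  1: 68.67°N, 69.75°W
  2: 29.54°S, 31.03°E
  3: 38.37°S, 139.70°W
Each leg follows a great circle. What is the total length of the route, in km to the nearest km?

Leg 1→2: central angle 2.1158 rad, distance 7171.6 km.
Leg 2→3: central angle 1.9467 rad, distance 6598.5 km.
Total: 7171.6 + 6598.5 ≈ 13770 km.

13770 km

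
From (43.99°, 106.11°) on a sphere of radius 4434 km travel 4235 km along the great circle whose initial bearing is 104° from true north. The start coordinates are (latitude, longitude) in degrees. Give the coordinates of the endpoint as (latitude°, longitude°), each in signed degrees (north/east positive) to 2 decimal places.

15.01°, 161.21°

Angular distance δ = d/R = 4235/4434 = 0.95512 rad; initial bearing θ = 1.8151 rad.
sin φ₂ = sin φ₁ cos δ + cos φ₁ sin δ cos θ = (0.6945)(0.5775) + (0.7195)(0.8164)(-0.2419) = 0.2590, so φ₂ = 15.01°.
Δλ = atan2(sin θ sin δ cos φ₁, cos δ − sin φ₁ sin φ₂) = atan2(0.5699, 0.3976) = 55.097°.
λ₂ = 106.110° + 55.097° = 161.21°.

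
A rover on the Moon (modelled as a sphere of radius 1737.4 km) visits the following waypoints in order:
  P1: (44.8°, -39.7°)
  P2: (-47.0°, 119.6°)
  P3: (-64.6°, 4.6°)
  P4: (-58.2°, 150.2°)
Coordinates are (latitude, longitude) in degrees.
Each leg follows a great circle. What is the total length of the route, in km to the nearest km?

Leg P1→P2: central angle 2.8880 rad, distance 5017.6 km.
Leg P2→P3: central angle 1.0039 rad, distance 1744.2 km.
Leg P3→P4: central angle 0.9505 rad, distance 1651.5 km.
Total: 5017.6 + 1744.2 + 1651.5 ≈ 8413 km.

8413 km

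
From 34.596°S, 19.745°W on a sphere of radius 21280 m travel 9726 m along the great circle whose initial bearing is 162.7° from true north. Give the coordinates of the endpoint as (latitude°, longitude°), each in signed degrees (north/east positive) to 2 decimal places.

Angular distance δ = d/R = 9726/21280 = 0.45705 rad; initial bearing θ = 2.8397 rad.
sin φ₂ = sin φ₁ cos δ + cos φ₁ sin δ cos θ = (-0.5678)(0.8974) + (0.8232)(0.4413)(-0.9548) = -0.8563, so φ₂ = -58.91°.
Δλ = atan2(sin θ sin δ cos φ₁, cos δ − sin φ₁ sin φ₂) = atan2(0.1080, 0.4111) = 14.722°.
λ₂ = -19.745° + 14.722° = -5.02°.

-58.91°, -5.02°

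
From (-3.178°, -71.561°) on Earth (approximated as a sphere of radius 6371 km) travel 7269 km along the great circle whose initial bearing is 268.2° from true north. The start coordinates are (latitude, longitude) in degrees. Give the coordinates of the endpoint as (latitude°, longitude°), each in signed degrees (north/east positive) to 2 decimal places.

-2.96°, -137.04°

Angular distance δ = d/R = 7269/6371 = 1.14095 rad; initial bearing θ = 4.6810 rad.
sin φ₂ = sin φ₁ cos δ + cos φ₁ sin δ cos θ = (-0.0554)(0.4167) + (0.9985)(0.9090)(-0.0314) = -0.0516, so φ₂ = -2.96°.
Δλ = atan2(sin θ sin δ cos φ₁, cos δ − sin φ₁ sin φ₂) = atan2(-0.9072, 0.4139) = -65.477°.
λ₂ = -71.561° − 65.477° = -137.04°.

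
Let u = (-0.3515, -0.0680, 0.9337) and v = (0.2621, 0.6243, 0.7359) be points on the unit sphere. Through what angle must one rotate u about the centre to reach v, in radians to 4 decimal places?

0.9854 rad

u·v = 0.5525; |u| = 1.0000, |v| = 1.0000.
cos θ = (u·v)/(|u||v|) = 0.5525, so θ = 0.9854 rad.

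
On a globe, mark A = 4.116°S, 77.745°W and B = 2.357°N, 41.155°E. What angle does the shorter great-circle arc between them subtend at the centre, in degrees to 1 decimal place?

119.0°

With latitudes φ₁ = -4.116°, φ₂ = 2.357° and longitude difference Δλ = 118.900°:
Haversine: a = sin²(Δφ/2) + cos φ₁ cos φ₂ sin²(Δλ/2) = 0.0032 + (0.9974)(0.9992)(0.7416) = 0.74229.
Central angle c = 2·arcsin(√a) = 2.07668 rad.
So the angular separation is 119.0°.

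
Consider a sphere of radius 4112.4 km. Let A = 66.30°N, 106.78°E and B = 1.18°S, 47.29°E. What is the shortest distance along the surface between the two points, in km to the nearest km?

Let φ₁ = 1.1572 rad, φ₂ = -0.0206 rad, and Δλ = -1.0383 rad.
cos c = sin φ₁ sin φ₂ + cos φ₁ cos φ₂ cos Δλ = (0.9157)(-0.0206) + (0.4019)(0.9998)(0.5077) = 0.18516,
so c = arccos(0.18516) = 1.38456 rad.
Distance = R·c = 4112.4 × 1.3846 ≈ 5694 km.

5694 km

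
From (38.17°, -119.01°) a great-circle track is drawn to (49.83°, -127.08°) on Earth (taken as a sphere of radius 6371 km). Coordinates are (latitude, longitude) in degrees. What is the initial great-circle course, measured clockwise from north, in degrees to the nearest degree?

336°

Δλ = -8.070° = -0.1408 rad.
y = sin Δλ · cos φ₂ = (-0.1404)(0.6451) = -0.0906
x = cos φ₁ sin φ₂ − sin φ₁ cos φ₂ cos Δλ = (0.7862)(0.7641) − (0.6180)(0.6451)(0.9901) = 0.2061
θ = atan2(y, x) = -23.72°; adding 360° gives 336°.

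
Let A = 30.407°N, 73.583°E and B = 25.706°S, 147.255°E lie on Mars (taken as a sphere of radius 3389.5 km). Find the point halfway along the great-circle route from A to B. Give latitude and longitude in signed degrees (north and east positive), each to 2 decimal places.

Central angle δ = 1.5719 rad. Interpolating on the sphere with fraction f = 0.5:
P = [sin((1−f)δ)·A + sin(fδ)·B] / sin δ = 0.7075·A + 0.7075·B in Cartesian coordinates,
giving P = (-0.3637, 0.9301, 0.0512), i.e. latitude 2.94°, longitude 111.36°.

2.94°, 111.36°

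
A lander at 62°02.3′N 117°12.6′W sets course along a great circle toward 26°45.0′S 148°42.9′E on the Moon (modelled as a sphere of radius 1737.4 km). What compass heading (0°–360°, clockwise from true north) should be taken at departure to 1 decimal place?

260.1°

Δλ = -94.075° = -1.6419 rad.
y = sin Δλ · cos φ₂ = (-0.9975)(0.8930) = -0.8907
x = cos φ₁ sin φ₂ − sin φ₁ cos φ₂ cos Δλ = (0.4689)(-0.4501) − (0.8833)(0.8930)(-0.0711) = -0.1550
θ = atan2(y, x) = -99.87°; adding 360° gives 260.1°.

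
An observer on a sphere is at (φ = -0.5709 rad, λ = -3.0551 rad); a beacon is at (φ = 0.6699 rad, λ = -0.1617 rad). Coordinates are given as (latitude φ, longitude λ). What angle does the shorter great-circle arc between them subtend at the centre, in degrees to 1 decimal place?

In radians: φ₁ = -0.5709, φ₂ = 0.6699, Δλ = 165.780° = 2.8934 rad.
cos c = sin φ₁ sin φ₂ + cos φ₁ cos φ₂ cos Δλ = (-0.5404)(0.6209) + (0.8414)(0.7839)(-0.9694) = -0.97489,
so c = arccos(-0.97489) = 2.91704 rad.
So the angular separation is 167.1°.

167.1°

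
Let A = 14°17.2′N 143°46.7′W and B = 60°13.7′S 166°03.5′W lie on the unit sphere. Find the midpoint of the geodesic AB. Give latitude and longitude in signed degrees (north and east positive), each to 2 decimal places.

Central angle δ = 1.3376 rad. Interpolating on the sphere with fraction f = 0.5:
P = [sin((1−f)δ)·A + sin(fδ)·B] / sin δ = 0.6373·A + 0.6373·B in Cartesian coordinates,
giving P = (-0.8054, -0.4412, -0.3959), i.e. latitude -23.32°, longitude -151.29°.

-23.32°, -151.29°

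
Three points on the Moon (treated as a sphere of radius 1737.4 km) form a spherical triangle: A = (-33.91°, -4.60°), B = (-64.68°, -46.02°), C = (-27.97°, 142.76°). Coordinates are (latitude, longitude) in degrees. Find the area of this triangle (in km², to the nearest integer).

1983642 km²

Side lengths (central angles): a = 1.5201, b = 1.9343, c = 0.6912 rad; semiperimeter s = 2.0728.
By l'Huilier's theorem, tan(E/4) = √[tan(s/2) tan((s−a)/2) tan((s−b)/2) tan((s−c)/2)], giving spherical excess E = 0.6571 rad.
Area = E·R² = 0.6571 × (1737.4)² ≈ 1983642 km².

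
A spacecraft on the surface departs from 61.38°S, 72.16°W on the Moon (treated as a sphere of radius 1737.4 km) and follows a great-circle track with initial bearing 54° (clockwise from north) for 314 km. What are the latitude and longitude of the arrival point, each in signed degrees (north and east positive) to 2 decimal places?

-54.38°, -57.70°

Angular distance δ = d/R = 314/1737.4 = 0.18073 rad; initial bearing θ = 0.9425 rad.
sin φ₂ = sin φ₁ cos δ + cos φ₁ sin δ cos θ = (-0.8778)(0.9837) + (0.4790)(0.1797)(0.5878) = -0.8129, so φ₂ = -54.38°.
Δλ = atan2(sin θ sin δ cos φ₁, cos δ − sin φ₁ sin φ₂) = atan2(0.0697, 0.2701) = 14.459°.
λ₂ = -72.160° + 14.459° = -57.70°.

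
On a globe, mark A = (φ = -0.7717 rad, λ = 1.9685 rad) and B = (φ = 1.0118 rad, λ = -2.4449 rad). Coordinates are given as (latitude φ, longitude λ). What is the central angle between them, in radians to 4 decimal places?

2.3506 rad

In radians: φ₁ = -0.7717, φ₂ = 1.0118, Δλ = 107.131° = 1.8698 rad.
cos c = sin φ₁ sin φ₂ + cos φ₁ cos φ₂ cos Δλ = (-0.6974)(0.8478) + (0.7167)(0.5303)(-0.2946) = -0.70317,
so c = arccos(-0.70317) = 2.35064 rad.
So the angular separation is 2.3506 rad.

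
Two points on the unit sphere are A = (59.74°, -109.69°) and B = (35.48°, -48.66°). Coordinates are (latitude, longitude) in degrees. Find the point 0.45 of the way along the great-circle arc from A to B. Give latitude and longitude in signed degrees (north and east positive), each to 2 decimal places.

Central angle δ = 0.7953 rad. Interpolating on the sphere with fraction f = 0.45:
P = [sin((1−f)δ)·A + sin(fδ)·B] / sin δ = 0.5932·A + 0.4906·B in Cartesian coordinates,
giving P = (0.1631, -0.5814, 0.7971), i.e. latitude 52.86°, longitude -74.33°.

52.86°, -74.33°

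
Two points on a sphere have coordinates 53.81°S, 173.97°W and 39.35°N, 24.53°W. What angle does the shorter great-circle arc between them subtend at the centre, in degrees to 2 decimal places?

154.81°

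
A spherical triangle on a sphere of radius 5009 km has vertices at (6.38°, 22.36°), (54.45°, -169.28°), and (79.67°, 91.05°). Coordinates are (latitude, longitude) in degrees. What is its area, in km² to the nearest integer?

1077199 km²

Side lengths (central angles): a = 0.6715, b = 1.3958, c = 2.0664 rad; semiperimeter s = 2.0668.
By l'Huilier's theorem, tan(E/4) = √[tan(s/2) tan((s−a)/2) tan((s−b)/2) tan((s−c)/2)], giving spherical excess E = 0.0429 rad.
Area = E·R² = 0.0429 × (5009)² ≈ 1077199 km².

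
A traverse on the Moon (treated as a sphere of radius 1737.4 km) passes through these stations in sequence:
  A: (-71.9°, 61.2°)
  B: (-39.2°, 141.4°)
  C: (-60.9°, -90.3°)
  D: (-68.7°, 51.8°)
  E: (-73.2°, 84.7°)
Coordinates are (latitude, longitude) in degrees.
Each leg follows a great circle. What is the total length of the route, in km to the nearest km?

Leg A→B: central angle 0.8740 rad, distance 1518.6 km.
Leg B→C: central angle 1.2465 rad, distance 2165.6 km.
Leg C→D: central angle 0.8303 rad, distance 1442.5 km.
Leg D→E: central angle 0.1999 rad, distance 347.4 km.
Total: 1518.6 + 2165.6 + 1442.5 + 347.4 ≈ 5474 km.

5474 km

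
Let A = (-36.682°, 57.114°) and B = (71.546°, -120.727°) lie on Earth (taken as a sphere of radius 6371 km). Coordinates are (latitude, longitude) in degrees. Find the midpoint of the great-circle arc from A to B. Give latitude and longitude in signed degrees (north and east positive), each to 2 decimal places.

35.87°, 55.71°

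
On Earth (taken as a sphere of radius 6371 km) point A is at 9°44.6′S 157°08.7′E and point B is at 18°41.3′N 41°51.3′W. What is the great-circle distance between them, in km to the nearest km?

In radians: φ₁ = -0.1701, φ₂ = 0.3262, Δλ = 161.000° = 2.8100 rad.
cos c = sin φ₁ sin φ₂ + cos φ₁ cos φ₂ cos Δλ = (-0.1692)(0.3204) + (0.9856)(0.9473)(-0.9455) = -0.93697,
so c = arccos(-0.93697) = 2.78466 rad.
Distance = R·c = 6371 × 2.7847 ≈ 17741 km.

17741 km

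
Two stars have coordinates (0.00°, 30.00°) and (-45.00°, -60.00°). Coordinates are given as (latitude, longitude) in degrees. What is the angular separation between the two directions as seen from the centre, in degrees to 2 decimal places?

90.00°

With latitudes φ₁ = 0.000°, φ₂ = -45.000° and longitude difference Δλ = -90.000°:
Haversine: a = sin²(Δφ/2) + cos φ₁ cos φ₂ sin²(Δλ/2) = 0.1464 + (1.0000)(0.7071)(0.5000) = 0.50000.
Central angle c = 2·arcsin(√a) = 1.57080 rad.
So the angular separation is 90.00°.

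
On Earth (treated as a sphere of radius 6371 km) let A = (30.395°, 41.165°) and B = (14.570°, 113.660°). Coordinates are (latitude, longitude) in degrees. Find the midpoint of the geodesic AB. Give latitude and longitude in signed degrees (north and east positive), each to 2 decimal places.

Central angle δ = 1.1827 rad. Interpolating on the sphere with fraction f = 0.5:
P = [sin((1−f)δ)·A + sin(fδ)·B] / sin δ = 0.6023·A + 0.6023·B in Cartesian coordinates,
giving P = (0.1572, 0.8759, 0.4562), i.e. latitude 27.14°, longitude 79.83°.

27.14°, 79.83°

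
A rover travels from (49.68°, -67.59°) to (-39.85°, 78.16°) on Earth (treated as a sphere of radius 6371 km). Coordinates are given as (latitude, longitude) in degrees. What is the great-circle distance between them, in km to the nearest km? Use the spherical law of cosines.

In radians: φ₁ = 0.8671, φ₂ = -0.6955, Δλ = 145.750° = 2.5438 rad.
cos c = sin φ₁ sin φ₂ + cos φ₁ cos φ₂ cos Δλ = (0.7624)(-0.6408) + (0.6471)(0.7677)(-0.8266) = -0.89918,
so c = arccos(-0.89918) = 2.68868 rad.
Distance = R·c = 6371 × 2.6887 ≈ 17130 km.

17130 km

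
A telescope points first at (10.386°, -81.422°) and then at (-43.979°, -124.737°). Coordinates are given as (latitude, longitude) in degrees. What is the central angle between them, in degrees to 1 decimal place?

67.1°

Let φ₁ = 0.1813 rad, φ₂ = -0.7676 rad, and Δλ = -0.7560 rad.
Haversine: a = sin²(Δφ/2) + cos φ₁ cos φ₂ sin²(Δλ/2) = 0.2087 + (0.9836)(0.7196)(0.1362) = 0.30510.
Central angle c = 2·arcsin(√a) = 1.17037 rad.
So the angular separation is 67.1°.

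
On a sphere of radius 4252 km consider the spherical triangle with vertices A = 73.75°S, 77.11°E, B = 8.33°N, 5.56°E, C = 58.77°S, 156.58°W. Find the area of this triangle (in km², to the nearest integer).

Side lengths (central angles): a = 2.2296, b = 0.7451, c = 1.6223 rad; semiperimeter s = 2.2985.
By l'Huilier's theorem, tan(E/4) = √[tan(s/2) tan((s−a)/2) tan((s−b)/2) tan((s−c)/2)], giving spherical excess E = 0.6461 rad.
Area = E·R² = 0.6461 × (4252)² ≈ 11681731 km².

11681731 km²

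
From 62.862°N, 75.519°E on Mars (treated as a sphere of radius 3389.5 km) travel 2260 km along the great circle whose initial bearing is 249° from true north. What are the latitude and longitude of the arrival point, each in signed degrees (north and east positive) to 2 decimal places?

36.74°, 29.42°

Angular distance δ = d/R = 2260/3389.5 = 0.66677 rad; initial bearing θ = 4.3459 rad.
sin φ₂ = sin φ₁ cos δ + cos φ₁ sin δ cos θ = (0.8899)(0.7858) + (0.4561)(0.6184)(-0.3584) = 0.5982, so φ₂ = 36.74°.
Δλ = atan2(sin θ sin δ cos φ₁, cos δ − sin φ₁ sin φ₂) = atan2(-0.2634, 0.2535) = -46.097°.
λ₂ = 75.519° − 46.097° = 29.42°.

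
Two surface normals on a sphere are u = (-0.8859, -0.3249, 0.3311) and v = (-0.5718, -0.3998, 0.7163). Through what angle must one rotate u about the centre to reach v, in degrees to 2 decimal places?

29.11°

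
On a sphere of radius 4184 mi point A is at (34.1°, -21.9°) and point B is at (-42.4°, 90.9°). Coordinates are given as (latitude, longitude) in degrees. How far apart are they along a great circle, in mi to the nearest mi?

9344 mi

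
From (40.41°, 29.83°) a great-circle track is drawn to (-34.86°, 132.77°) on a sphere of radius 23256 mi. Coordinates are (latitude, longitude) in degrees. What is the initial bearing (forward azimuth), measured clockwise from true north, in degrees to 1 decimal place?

111.6°

With φ₁ = 0.7053, φ₂ = -0.6084, Δλ = 1.7966 rad, the forward-azimuth formula gives
θ = atan2( sin Δλ cos φ₂ , cos φ₁ sin φ₂ − sin φ₁ cos φ₂ cos Δλ ) = atan2(0.7997, -0.3161) = 111.57°.
So the initial bearing is 111.6°.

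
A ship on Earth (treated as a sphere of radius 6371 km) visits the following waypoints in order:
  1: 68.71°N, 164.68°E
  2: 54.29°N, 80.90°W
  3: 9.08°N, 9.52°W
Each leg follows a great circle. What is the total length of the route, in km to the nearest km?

Leg 1→2: central angle 0.8380 rad, distance 5338.9 km.
Leg 2→3: central angle 1.2533 rad, distance 7984.9 km.
Total: 5338.9 + 7984.9 ≈ 13324 km.

13324 km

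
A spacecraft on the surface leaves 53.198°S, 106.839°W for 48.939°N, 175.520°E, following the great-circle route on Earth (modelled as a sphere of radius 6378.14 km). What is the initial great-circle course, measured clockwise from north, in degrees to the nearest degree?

With φ₁ = -0.9285, φ₂ = 0.8541, Δλ = -1.3551 rad, the forward-azimuth formula gives
θ = atan2( sin Δλ cos φ₂ , cos φ₁ sin φ₂ − sin φ₁ cos φ₂ cos Δλ ) = atan2(-0.6416, 0.5643) = -48.67°.
Adding 360° brings this into [0°, 360°): 311°.

311°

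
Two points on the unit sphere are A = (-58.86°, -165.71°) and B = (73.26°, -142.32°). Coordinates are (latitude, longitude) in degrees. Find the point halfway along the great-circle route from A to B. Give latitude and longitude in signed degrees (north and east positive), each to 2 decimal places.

7.34°, -157.39°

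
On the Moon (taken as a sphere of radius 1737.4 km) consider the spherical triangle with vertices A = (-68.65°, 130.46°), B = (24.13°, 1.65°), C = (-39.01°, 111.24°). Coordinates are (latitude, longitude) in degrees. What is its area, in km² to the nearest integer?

3024202 km²

Side lengths (central angles): a = 2.0887, b = 0.5484, c = 2.2006 rad; semiperimeter s = 2.4188.
By l'Huilier's theorem, tan(E/4) = √[tan(s/2) tan((s−a)/2) tan((s−b)/2) tan((s−c)/2)], giving spherical excess E = 1.0019 rad.
Area = E·R² = 1.0019 × (1737.4)² ≈ 3024202 km².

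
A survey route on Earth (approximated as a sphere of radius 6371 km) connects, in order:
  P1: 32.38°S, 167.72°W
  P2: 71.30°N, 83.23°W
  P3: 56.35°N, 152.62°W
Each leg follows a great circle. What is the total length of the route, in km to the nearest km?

16729 km

Leg P1→P2: central angle 2.0729 rad, distance 13206.4 km.
Leg P2→P3: central angle 0.5529 rad, distance 3522.2 km.
Total: 13206.4 + 3522.2 ≈ 16729 km.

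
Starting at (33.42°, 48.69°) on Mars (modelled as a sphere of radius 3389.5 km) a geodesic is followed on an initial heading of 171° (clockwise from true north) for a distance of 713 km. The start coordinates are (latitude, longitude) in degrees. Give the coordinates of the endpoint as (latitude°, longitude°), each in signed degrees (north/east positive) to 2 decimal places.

21.50°, 50.70°

Angular distance δ = d/R = 713/3389.5 = 0.21036 rad; initial bearing θ = 2.9845 rad.
sin φ₂ = sin φ₁ cos δ + cos φ₁ sin δ cos θ = (0.5508)(0.9780) + (0.8347)(0.2088)(-0.9877) = 0.3665, so φ₂ = 21.50°.
Δλ = atan2(sin θ sin δ cos φ₁, cos δ − sin φ₁ sin φ₂) = atan2(0.0273, 0.7761) = 2.012°.
λ₂ = 48.690° + 2.012° = 50.70°.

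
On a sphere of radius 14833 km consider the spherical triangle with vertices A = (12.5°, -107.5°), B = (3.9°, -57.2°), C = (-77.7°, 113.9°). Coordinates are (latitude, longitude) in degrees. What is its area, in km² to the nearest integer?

274824150 km²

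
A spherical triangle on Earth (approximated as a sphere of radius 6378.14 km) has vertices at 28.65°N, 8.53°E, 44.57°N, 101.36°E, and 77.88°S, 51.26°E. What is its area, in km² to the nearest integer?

Side lengths (central angles): a = 2.2021, b = 1.9107, c = 1.2602 rad; semiperimeter s = 2.6865.
By l'Huilier's theorem, tan(E/4) = √[tan(s/2) tan((s−a)/2) tan((s−b)/2) tan((s−c)/2)], giving spherical excess E = 2.2029 rad.
Area = E·R² = 2.2029 × (6378.14)² ≈ 89616831 km².

89616831 km²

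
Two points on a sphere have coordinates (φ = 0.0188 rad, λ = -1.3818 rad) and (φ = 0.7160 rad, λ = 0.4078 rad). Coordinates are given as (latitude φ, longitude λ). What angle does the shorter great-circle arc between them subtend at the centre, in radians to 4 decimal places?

1.7228 rad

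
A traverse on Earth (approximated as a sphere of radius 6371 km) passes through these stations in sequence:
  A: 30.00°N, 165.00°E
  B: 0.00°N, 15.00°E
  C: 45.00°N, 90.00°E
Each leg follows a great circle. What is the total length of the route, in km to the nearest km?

24246 km

Leg A→B: central angle 2.4189 rad, distance 15410.5 km.
Leg B→C: central angle 1.3867 rad, distance 8835.0 km.
Total: 15410.5 + 8835.0 ≈ 24246 km.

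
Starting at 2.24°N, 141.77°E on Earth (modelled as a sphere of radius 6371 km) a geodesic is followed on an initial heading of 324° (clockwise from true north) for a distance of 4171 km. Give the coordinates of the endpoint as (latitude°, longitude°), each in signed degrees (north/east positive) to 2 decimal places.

Angular distance δ = d/R = 4171/6371 = 0.65469 rad; initial bearing θ = 5.6549 rad.
sin φ₂ = sin φ₁ cos δ + cos φ₁ sin δ cos θ = (0.0391)(0.7932) + (0.9992)(0.6089)(0.8090) = 0.5232, so φ₂ = 31.55°.
Δλ = atan2(sin θ sin δ cos φ₁, cos δ − sin φ₁ sin φ₂) = atan2(-0.3576, 0.7728) = -24.834°.
λ₂ = 141.770° − 24.834° = 116.94°.

31.55°, 116.94°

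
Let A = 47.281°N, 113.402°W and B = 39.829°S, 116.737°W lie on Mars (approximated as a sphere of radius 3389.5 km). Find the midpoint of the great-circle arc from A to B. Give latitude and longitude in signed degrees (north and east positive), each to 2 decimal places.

3.73°, -115.17°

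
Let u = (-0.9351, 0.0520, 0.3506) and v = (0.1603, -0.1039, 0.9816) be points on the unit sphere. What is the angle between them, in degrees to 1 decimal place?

79.1°

u·v = 0.1888; |u| = 1.0000, |v| = 1.0000.
cos θ = (u·v)/(|u||v|) = 0.1888, so θ = 79.1°.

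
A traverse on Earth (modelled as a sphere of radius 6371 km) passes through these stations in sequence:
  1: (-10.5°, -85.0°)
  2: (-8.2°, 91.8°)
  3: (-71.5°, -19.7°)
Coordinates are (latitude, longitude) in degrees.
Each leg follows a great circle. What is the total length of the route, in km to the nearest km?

Leg 1→2: central angle 2.8105 rad, distance 17905.8 km.
Leg 2→3: central angle 1.5506 rad, distance 9879.1 km.
Total: 17905.8 + 9879.1 ≈ 27785 km.

27785 km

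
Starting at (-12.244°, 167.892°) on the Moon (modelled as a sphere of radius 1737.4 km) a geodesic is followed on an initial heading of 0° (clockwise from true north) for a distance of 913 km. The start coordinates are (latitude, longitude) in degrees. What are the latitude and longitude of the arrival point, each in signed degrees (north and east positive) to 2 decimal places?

Angular distance δ = d/R = 913/1737.4 = 0.52550 rad; initial bearing θ = 0.0000 rad.
sin φ₂ = sin φ₁ cos δ + cos φ₁ sin δ cos θ = (-0.2121)(0.8651) + (0.9773)(0.5016)(1.0000) = 0.3068, so φ₂ = 17.86°.
Δλ = atan2(sin θ sin δ cos φ₁, cos δ − sin φ₁ sin φ₂) = atan2(0.0000, 0.9301) = 0.000°.
λ₂ = 167.892° + 0.000° = 167.89°.

17.86°, 167.89°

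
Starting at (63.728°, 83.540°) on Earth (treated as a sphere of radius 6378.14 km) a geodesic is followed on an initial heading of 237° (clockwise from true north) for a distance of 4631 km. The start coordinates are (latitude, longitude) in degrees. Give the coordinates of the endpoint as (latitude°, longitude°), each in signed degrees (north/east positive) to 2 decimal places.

Angular distance δ = d/R = 4631/6378.14 = 0.72607 rad; initial bearing θ = 4.1364 rad.
sin φ₂ = sin φ₁ cos δ + cos φ₁ sin δ cos θ = (0.8967)(0.7478) + (0.4426)(0.6639)(-0.5446) = 0.5105, so φ₂ = 30.70°.
Δλ = atan2(sin θ sin δ cos φ₁, cos δ − sin φ₁ sin φ₂) = atan2(-0.2465, 0.2900) = -40.358°.
λ₂ = 83.540° − 40.358° = 43.18°.

30.70°, 43.18°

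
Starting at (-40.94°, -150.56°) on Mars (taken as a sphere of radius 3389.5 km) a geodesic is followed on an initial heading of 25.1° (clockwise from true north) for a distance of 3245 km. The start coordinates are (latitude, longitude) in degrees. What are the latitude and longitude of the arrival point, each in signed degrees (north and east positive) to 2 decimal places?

Angular distance δ = d/R = 3245/3389.5 = 0.95737 rad; initial bearing θ = 0.4381 rad.
sin φ₂ = sin φ₁ cos δ + cos φ₁ sin δ cos θ = (-0.6553)(0.5757) + (0.7554)(0.8177)(0.9056) = 0.1821, so φ₂ = 10.49°.
Δλ = atan2(sin θ sin δ cos φ₁, cos δ − sin φ₁ sin φ₂) = atan2(0.2620, 0.6950) = 20.656°.
λ₂ = -150.560° + 20.656° = -129.90°.

10.49°, -129.90°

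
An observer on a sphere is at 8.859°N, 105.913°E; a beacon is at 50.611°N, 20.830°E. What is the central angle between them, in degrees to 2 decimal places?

With latitudes φ₁ = 8.859°, φ₂ = 50.611° and longitude difference Δλ = -85.083°:
Haversine: a = sin²(Δφ/2) + cos φ₁ cos φ₂ sin²(Δλ/2) = 0.1270 + (0.9881)(0.6346)(0.4571) = 0.41362.
Central angle c = 2·arcsin(√a) = 1.39716 rad.
So the angular separation is 80.05°.

80.05°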